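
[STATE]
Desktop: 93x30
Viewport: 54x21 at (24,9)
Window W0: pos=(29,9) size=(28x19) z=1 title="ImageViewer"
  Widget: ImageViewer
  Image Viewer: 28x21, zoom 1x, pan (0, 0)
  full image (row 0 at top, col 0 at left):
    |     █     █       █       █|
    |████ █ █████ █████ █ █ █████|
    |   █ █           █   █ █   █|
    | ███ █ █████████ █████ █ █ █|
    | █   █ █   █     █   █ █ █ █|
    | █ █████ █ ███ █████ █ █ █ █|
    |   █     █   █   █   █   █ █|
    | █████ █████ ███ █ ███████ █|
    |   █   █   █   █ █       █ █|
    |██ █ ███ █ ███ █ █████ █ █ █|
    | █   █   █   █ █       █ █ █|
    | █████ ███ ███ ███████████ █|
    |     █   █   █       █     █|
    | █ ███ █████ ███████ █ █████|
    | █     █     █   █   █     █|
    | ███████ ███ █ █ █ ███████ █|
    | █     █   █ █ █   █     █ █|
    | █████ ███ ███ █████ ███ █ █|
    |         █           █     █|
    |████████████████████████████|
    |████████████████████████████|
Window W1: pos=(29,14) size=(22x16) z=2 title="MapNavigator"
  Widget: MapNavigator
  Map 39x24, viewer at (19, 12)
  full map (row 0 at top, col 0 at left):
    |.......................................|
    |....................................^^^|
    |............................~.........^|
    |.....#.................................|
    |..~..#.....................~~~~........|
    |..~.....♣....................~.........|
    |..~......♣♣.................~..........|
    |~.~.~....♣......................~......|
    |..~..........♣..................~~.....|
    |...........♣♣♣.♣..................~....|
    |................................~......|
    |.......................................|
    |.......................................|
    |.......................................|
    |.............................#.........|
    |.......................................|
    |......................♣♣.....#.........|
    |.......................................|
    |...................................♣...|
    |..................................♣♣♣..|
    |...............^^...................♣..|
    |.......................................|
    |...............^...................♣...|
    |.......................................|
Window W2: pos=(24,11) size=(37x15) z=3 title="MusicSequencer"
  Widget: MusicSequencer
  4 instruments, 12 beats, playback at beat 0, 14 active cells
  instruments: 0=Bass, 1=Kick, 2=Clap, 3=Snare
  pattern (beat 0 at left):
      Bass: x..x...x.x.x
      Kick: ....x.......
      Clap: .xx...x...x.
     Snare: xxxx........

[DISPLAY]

     ┏━━━━━━━━━━━━━━━━━━━━━━━━━━┓                     
     ┃ ImageViewer              ┃                     
┏━━━━━━━━━━━━━━━━━━━━━━━━━━━━━━━━━━━┓                 
┃ MusicSequencer                    ┃                 
┠───────────────────────────────────┨                 
┃      ▼12345678901                 ┃                 
┃  Bass█··█···█·█·█                 ┃                 
┃  Kick····█·······                 ┃                 
┃  Clap·██···█···█·                 ┃                 
┃ Snare████········                 ┃                 
┃                                   ┃                 
┃                                   ┃                 
┃                                   ┃                 
┃                                   ┃                 
┃                                   ┃                 
┃                                   ┃                 
┗━━━━━━━━━━━━━━━━━━━━━━━━━━━━━━━━━━━┛                 
     ┃....................┃█    ┃                     
     ┃.............♣♣.....┃━━━━━┛                     
     ┃....................┃                           
     ┗━━━━━━━━━━━━━━━━━━━━┛                           


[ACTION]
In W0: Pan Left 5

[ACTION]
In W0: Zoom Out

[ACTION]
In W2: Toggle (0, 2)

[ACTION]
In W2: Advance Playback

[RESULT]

     ┏━━━━━━━━━━━━━━━━━━━━━━━━━━┓                     
     ┃ ImageViewer              ┃                     
┏━━━━━━━━━━━━━━━━━━━━━━━━━━━━━━━━━━━┓                 
┃ MusicSequencer                    ┃                 
┠───────────────────────────────────┨                 
┃      0▼2345678901                 ┃                 
┃  Bass█·██···█·█·█                 ┃                 
┃  Kick····█·······                 ┃                 
┃  Clap·██···█···█·                 ┃                 
┃ Snare████········                 ┃                 
┃                                   ┃                 
┃                                   ┃                 
┃                                   ┃                 
┃                                   ┃                 
┃                                   ┃                 
┃                                   ┃                 
┗━━━━━━━━━━━━━━━━━━━━━━━━━━━━━━━━━━━┛                 
     ┃....................┃█    ┃                     
     ┃.............♣♣.....┃━━━━━┛                     
     ┃....................┃                           
     ┗━━━━━━━━━━━━━━━━━━━━┛                           


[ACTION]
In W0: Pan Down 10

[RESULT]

     ┏━━━━━━━━━━━━━━━━━━━━━━━━━━┓                     
     ┃ ImageViewer              ┃                     
┏━━━━━━━━━━━━━━━━━━━━━━━━━━━━━━━━━━━┓                 
┃ MusicSequencer                    ┃                 
┠───────────────────────────────────┨                 
┃      0▼2345678901                 ┃                 
┃  Bass█·██···█·█·█                 ┃                 
┃  Kick····█·······                 ┃                 
┃  Clap·██···█···█·                 ┃                 
┃ Snare████········                 ┃                 
┃                                   ┃                 
┃                                   ┃                 
┃                                   ┃                 
┃                                   ┃                 
┃                                   ┃                 
┃                                   ┃                 
┗━━━━━━━━━━━━━━━━━━━━━━━━━━━━━━━━━━━┛                 
     ┃....................┃     ┃                     
     ┃.............♣♣.....┃━━━━━┛                     
     ┃....................┃                           
     ┗━━━━━━━━━━━━━━━━━━━━┛                           


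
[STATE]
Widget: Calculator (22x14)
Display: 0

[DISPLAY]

                     0
┌───┬───┬───┬───┐     
│ 7 │ 8 │ 9 │ ÷ │     
├───┼───┼───┼───┤     
│ 4 │ 5 │ 6 │ × │     
├───┼───┼───┼───┤     
│ 1 │ 2 │ 3 │ - │     
├───┼───┼───┼───┤     
│ 0 │ . │ = │ + │     
├───┼───┼───┼───┤     
│ C │ MC│ MR│ M+│     
└───┴───┴───┴───┘     
                      
                      


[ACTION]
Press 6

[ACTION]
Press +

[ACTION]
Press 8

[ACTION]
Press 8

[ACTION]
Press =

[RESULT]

                    94
┌───┬───┬───┬───┐     
│ 7 │ 8 │ 9 │ ÷ │     
├───┼───┼───┼───┤     
│ 4 │ 5 │ 6 │ × │     
├───┼───┼───┼───┤     
│ 1 │ 2 │ 3 │ - │     
├───┼───┼───┼───┤     
│ 0 │ . │ = │ + │     
├───┼───┼───┼───┤     
│ C │ MC│ MR│ M+│     
└───┴───┴───┴───┘     
                      
                      


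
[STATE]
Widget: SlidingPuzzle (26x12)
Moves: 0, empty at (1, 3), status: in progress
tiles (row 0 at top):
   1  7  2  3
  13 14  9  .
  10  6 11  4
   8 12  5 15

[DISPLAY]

┌────┬────┬────┬────┐     
│  1 │  7 │  2 │  3 │     
├────┼────┼────┼────┤     
│ 13 │ 14 │  9 │    │     
├────┼────┼────┼────┤     
│ 10 │  6 │ 11 │  4 │     
├────┼────┼────┼────┤     
│  8 │ 12 │  5 │ 15 │     
└────┴────┴────┴────┘     
Moves: 0                  
                          
                          


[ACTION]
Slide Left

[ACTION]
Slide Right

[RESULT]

┌────┬────┬────┬────┐     
│  1 │  7 │  2 │  3 │     
├────┼────┼────┼────┤     
│ 13 │ 14 │    │  9 │     
├────┼────┼────┼────┤     
│ 10 │  6 │ 11 │  4 │     
├────┼────┼────┼────┤     
│  8 │ 12 │  5 │ 15 │     
└────┴────┴────┴────┘     
Moves: 1                  
                          
                          


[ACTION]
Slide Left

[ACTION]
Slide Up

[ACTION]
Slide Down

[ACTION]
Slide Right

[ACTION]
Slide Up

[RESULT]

┌────┬────┬────┬────┐     
│  1 │  7 │  2 │  3 │     
├────┼────┼────┼────┤     
│ 13 │ 14 │ 11 │  9 │     
├────┼────┼────┼────┤     
│ 10 │  6 │    │  4 │     
├────┼────┼────┼────┤     
│  8 │ 12 │  5 │ 15 │     
└────┴────┴────┴────┘     
Moves: 6                  
                          
                          


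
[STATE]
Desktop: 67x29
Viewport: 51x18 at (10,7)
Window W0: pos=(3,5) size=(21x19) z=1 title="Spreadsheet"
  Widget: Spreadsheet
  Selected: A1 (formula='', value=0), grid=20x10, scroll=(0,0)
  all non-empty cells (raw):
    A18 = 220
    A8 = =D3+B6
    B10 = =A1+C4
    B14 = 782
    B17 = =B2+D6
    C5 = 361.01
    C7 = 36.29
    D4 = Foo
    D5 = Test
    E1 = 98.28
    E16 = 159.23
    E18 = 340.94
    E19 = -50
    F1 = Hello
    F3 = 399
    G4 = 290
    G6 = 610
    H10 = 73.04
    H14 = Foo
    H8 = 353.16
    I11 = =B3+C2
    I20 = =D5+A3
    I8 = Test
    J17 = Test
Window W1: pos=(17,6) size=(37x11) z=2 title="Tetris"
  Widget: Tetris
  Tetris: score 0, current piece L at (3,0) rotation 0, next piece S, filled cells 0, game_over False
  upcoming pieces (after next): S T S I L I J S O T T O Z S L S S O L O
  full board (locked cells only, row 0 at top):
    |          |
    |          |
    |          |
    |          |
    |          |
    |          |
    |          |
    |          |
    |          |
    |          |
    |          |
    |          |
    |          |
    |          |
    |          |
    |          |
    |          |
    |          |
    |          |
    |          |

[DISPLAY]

───────┃ Tetris                            ┃       
       ┠───────────────────────────────────┨       
 A     ┃          │Next:                   ┃       
-------┃          │ ░░                     ┃       
   [0] ┃          │░░                      ┃       
     0 ┃          │                        ┃       
     0 ┃          │                        ┃       
     0 ┃          │                        ┃       
     0 ┃          │Score:                  ┃       
     0 ┗━━━━━━━━━━━━━━━━━━━━━━━━━━━━━━━━━━━┛       
     0       ┃                                     
     0       ┃                                     
     0       ┃                                     
     0       ┃                                     
     0       ┃                                     
     0       ┃                                     
━━━━━━━━━━━━━┛                                     
                                                   


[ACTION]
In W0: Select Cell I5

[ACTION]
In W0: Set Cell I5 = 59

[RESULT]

───────┃ Tetris                            ┃       
       ┠───────────────────────────────────┨       
 A     ┃          │Next:                   ┃       
-------┃          │ ░░                     ┃       
     0 ┃          │░░                      ┃       
     0 ┃          │                        ┃       
     0 ┃          │                        ┃       
     0 ┃          │                        ┃       
     0 ┃          │Score:                  ┃       
     0 ┗━━━━━━━━━━━━━━━━━━━━━━━━━━━━━━━━━━━┛       
     0       ┃                                     
     0       ┃                                     
     0       ┃                                     
     0       ┃                                     
     0       ┃                                     
     0       ┃                                     
━━━━━━━━━━━━━┛                                     
                                                   


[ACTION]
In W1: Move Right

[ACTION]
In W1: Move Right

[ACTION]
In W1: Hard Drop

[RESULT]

───────┃ Tetris                            ┃       
       ┠───────────────────────────────────┨       
 A     ┃          │Next:                   ┃       
-------┃          │ ░░                     ┃       
     0 ┃          │░░                      ┃       
     0 ┃          │                        ┃       
     0 ┃          │                        ┃       
     0 ┃       ▒  │                        ┃       
     0 ┃     ▒▒▒  │Score:                  ┃       
     0 ┗━━━━━━━━━━━━━━━━━━━━━━━━━━━━━━━━━━━┛       
     0       ┃                                     
     0       ┃                                     
     0       ┃                                     
     0       ┃                                     
     0       ┃                                     
     0       ┃                                     
━━━━━━━━━━━━━┛                                     
                                                   


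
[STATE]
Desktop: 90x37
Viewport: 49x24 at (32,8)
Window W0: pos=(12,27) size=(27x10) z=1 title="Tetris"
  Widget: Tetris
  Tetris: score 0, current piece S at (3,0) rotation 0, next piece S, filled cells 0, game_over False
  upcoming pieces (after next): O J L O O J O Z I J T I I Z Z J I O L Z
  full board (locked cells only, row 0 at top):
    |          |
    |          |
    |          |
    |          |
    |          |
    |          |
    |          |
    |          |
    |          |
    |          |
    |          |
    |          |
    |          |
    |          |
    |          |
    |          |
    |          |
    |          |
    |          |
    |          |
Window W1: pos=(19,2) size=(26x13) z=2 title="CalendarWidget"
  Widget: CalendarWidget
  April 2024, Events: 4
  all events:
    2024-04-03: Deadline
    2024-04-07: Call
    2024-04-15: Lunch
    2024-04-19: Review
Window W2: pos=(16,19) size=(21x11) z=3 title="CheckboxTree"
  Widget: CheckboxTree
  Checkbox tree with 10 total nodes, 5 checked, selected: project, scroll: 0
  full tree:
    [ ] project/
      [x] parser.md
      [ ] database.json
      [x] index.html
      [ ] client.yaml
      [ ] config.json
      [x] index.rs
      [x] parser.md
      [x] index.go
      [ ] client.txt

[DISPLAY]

12 13 14    ┃                                    
 19* 20 21  ┃                                    
26 27 28    ┃                                    
            ┃                                    
            ┃                                    
            ┃                                    
━━━━━━━━━━━━┛                                    
                                                 
                                                 
                                                 
                                                 
━━━━┓                                            
    ┃                                            
────┨                                            
    ┃                                            
d   ┃                                            
.jso┃                                            
ml  ┃                                            
aml ┃                                            
son ┃━┓                                          
    ┃ ┃                                          
━━━━┛─┨                                          
      ┃                                          
      ┃                                          


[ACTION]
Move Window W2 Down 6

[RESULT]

12 13 14    ┃                                    
 19* 20 21  ┃                                    
26 27 28    ┃                                    
            ┃                                    
            ┃                                    
            ┃                                    
━━━━━━━━━━━━┛                                    
                                                 
                                                 
                                                 
                                                 
                                                 
                                                 
                                                 
                                                 
                                                 
                                                 
━━━━┓                                            
    ┃                                            
────┨━┓                                          
    ┃ ┃                                          
d   ┃─┨                                          
.jso┃ ┃                                          
ml  ┃ ┃                                          


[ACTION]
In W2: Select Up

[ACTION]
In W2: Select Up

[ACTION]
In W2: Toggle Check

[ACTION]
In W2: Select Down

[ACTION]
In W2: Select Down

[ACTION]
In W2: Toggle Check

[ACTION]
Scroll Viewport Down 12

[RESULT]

            ┃                                    
━━━━━━━━━━━━┛                                    
                                                 
                                                 
                                                 
                                                 
                                                 
                                                 
                                                 
                                                 
                                                 
                                                 
━━━━┓                                            
    ┃                                            
────┨━┓                                          
    ┃ ┃                                          
d   ┃─┨                                          
.jso┃ ┃                                          
ml  ┃ ┃                                          
aml ┃ ┃                                          
son ┃ ┃                                          
    ┃ ┃                                          
━━━━┛ ┃                                          
━━━━━━┛                                          


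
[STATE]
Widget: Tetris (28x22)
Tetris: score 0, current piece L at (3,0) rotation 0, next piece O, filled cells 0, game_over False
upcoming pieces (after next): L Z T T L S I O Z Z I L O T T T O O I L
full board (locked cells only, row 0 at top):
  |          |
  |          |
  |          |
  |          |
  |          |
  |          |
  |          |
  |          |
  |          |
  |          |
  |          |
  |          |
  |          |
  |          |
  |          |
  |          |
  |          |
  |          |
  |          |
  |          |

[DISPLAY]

     ▒    │Next:            
   ▒▒▒    │▓▓               
          │▓▓               
          │                 
          │                 
          │                 
          │Score:           
          │0                
          │                 
          │                 
          │                 
          │                 
          │                 
          │                 
          │                 
          │                 
          │                 
          │                 
          │                 
          │                 
          │                 
          │                 


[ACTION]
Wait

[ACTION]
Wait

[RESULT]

          │Next:            
          │▓▓               
     ▒    │▓▓               
   ▒▒▒    │                 
          │                 
          │                 
          │Score:           
          │0                
          │                 
          │                 
          │                 
          │                 
          │                 
          │                 
          │                 
          │                 
          │                 
          │                 
          │                 
          │                 
          │                 
          │                 


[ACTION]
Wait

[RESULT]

          │Next:            
          │▓▓               
          │▓▓               
     ▒    │                 
   ▒▒▒    │                 
          │                 
          │Score:           
          │0                
          │                 
          │                 
          │                 
          │                 
          │                 
          │                 
          │                 
          │                 
          │                 
          │                 
          │                 
          │                 
          │                 
          │                 


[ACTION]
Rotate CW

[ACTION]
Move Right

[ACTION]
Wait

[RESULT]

          │Next:            
          │▓▓               
          │▓▓               
          │                 
    ▒     │                 
    ▒     │                 
    ▒▒    │Score:           
          │0                
          │                 
          │                 
          │                 
          │                 
          │                 
          │                 
          │                 
          │                 
          │                 
          │                 
          │                 
          │                 
          │                 
          │                 


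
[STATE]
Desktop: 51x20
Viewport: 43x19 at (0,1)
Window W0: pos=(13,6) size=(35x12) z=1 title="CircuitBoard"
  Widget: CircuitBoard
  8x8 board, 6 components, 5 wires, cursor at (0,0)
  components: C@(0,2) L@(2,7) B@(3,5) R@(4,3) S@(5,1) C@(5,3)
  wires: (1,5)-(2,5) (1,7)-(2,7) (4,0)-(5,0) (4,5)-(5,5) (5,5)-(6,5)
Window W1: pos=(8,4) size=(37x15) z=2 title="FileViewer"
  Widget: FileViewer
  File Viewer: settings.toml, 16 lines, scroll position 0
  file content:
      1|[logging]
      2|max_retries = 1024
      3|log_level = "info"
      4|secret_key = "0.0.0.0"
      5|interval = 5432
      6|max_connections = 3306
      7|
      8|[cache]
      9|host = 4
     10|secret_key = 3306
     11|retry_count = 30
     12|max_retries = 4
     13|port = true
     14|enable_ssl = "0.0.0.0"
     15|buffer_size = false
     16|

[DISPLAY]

                                           
                                           
                                           
        ┏━━━━━━━━━━━━━━━━━━━━━━━━━━━━━━━━━━
        ┃ FileViewer                       
        ┠──────────────────────────────────
        ┃[logging]                         
        ┃max_retries = 1024                
        ┃log_level = "info"                
        ┃secret_key = "0.0.0.0"            
        ┃interval = 5432                   
        ┃max_connections = 3306            
        ┃                                  
        ┃[cache]                           
        ┃host = 4                          
        ┃secret_key = 3306                 
        ┃retry_count = 30                  
        ┗━━━━━━━━━━━━━━━━━━━━━━━━━━━━━━━━━━
                                           


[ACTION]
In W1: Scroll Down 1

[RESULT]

                                           
                                           
                                           
        ┏━━━━━━━━━━━━━━━━━━━━━━━━━━━━━━━━━━
        ┃ FileViewer                       
        ┠──────────────────────────────────
        ┃max_retries = 1024                
        ┃log_level = "info"                
        ┃secret_key = "0.0.0.0"            
        ┃interval = 5432                   
        ┃max_connections = 3306            
        ┃                                  
        ┃[cache]                           
        ┃host = 4                          
        ┃secret_key = 3306                 
        ┃retry_count = 30                  
        ┃max_retries = 4                   
        ┗━━━━━━━━━━━━━━━━━━━━━━━━━━━━━━━━━━
                                           


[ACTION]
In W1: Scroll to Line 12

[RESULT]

                                           
                                           
                                           
        ┏━━━━━━━━━━━━━━━━━━━━━━━━━━━━━━━━━━
        ┃ FileViewer                       
        ┠──────────────────────────────────
        ┃max_connections = 3306            
        ┃                                  
        ┃[cache]                           
        ┃host = 4                          
        ┃secret_key = 3306                 
        ┃retry_count = 30                  
        ┃max_retries = 4                   
        ┃port = true                       
        ┃enable_ssl = "0.0.0.0"            
        ┃buffer_size = false               
        ┃                                  
        ┗━━━━━━━━━━━━━━━━━━━━━━━━━━━━━━━━━━
                                           


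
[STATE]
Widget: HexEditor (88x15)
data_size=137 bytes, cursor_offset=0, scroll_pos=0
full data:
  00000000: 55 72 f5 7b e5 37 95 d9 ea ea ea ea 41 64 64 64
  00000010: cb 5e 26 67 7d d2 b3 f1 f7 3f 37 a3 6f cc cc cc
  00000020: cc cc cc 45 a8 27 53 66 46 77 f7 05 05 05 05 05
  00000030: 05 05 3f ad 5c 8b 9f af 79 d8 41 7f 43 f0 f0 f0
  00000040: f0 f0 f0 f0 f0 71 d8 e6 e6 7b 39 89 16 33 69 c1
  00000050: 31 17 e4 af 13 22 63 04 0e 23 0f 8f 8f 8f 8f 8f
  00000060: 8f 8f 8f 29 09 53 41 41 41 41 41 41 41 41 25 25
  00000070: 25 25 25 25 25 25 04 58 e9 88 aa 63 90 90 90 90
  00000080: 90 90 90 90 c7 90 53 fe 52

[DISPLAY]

00000000  55 72 f5 7b e5 37 95 d9  ea ea ea ea 41 64 64 64  |Ur.{.7......Addd|          
00000010  cb 5e 26 67 7d d2 b3 f1  f7 3f 37 a3 6f cc cc cc  |.^&g}....?7.o...|          
00000020  cc cc cc 45 a8 27 53 66  46 77 f7 05 05 05 05 05  |...E.'SfFw......|          
00000030  05 05 3f ad 5c 8b 9f af  79 d8 41 7f 43 f0 f0 f0  |..?.\...y.A.C...|          
00000040  f0 f0 f0 f0 f0 71 d8 e6  e6 7b 39 89 16 33 69 c1  |.....q...{9..3i.|          
00000050  31 17 e4 af 13 22 63 04  0e 23 0f 8f 8f 8f 8f 8f  |1...."c..#......|          
00000060  8f 8f 8f 29 09 53 41 41  41 41 41 41 41 41 25 25  |...).SAAAAAAAA%%|          
00000070  25 25 25 25 25 25 04 58  e9 88 aa 63 90 90 90 90  |%%%%%%.X...c....|          
00000080  90 90 90 90 c7 90 53 fe  52                       |......S.R       |          
                                                                                        
                                                                                        
                                                                                        
                                                                                        
                                                                                        
                                                                                        


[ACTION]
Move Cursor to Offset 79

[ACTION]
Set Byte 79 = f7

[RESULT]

00000000  55 72 f5 7b e5 37 95 d9  ea ea ea ea 41 64 64 64  |Ur.{.7......Addd|          
00000010  cb 5e 26 67 7d d2 b3 f1  f7 3f 37 a3 6f cc cc cc  |.^&g}....?7.o...|          
00000020  cc cc cc 45 a8 27 53 66  46 77 f7 05 05 05 05 05  |...E.'SfFw......|          
00000030  05 05 3f ad 5c 8b 9f af  79 d8 41 7f 43 f0 f0 f0  |..?.\...y.A.C...|          
00000040  f0 f0 f0 f0 f0 71 d8 e6  e6 7b 39 89 16 33 69 F7  |.....q...{9..3i.|          
00000050  31 17 e4 af 13 22 63 04  0e 23 0f 8f 8f 8f 8f 8f  |1...."c..#......|          
00000060  8f 8f 8f 29 09 53 41 41  41 41 41 41 41 41 25 25  |...).SAAAAAAAA%%|          
00000070  25 25 25 25 25 25 04 58  e9 88 aa 63 90 90 90 90  |%%%%%%.X...c....|          
00000080  90 90 90 90 c7 90 53 fe  52                       |......S.R       |          
                                                                                        
                                                                                        
                                                                                        
                                                                                        
                                                                                        
                                                                                        


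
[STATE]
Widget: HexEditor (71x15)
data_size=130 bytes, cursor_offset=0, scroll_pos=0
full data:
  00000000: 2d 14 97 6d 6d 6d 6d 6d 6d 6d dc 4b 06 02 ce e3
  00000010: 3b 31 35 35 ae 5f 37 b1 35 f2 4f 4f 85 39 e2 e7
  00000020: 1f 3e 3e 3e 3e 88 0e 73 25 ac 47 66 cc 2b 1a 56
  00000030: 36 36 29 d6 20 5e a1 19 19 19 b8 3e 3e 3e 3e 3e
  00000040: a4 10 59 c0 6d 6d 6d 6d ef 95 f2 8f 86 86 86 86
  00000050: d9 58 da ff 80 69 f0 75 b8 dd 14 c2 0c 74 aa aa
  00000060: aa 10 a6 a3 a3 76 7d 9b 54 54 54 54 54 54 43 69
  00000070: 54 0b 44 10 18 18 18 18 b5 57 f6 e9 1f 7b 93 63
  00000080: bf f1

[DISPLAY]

00000000  2D 14 97 6d 6d 6d 6d 6d  6d 6d dc 4b 06 02 ce e3  |-..mmmmmmm
00000010  3b 31 35 35 ae 5f 37 b1  35 f2 4f 4f 85 39 e2 e7  |;155._7.5.
00000020  1f 3e 3e 3e 3e 88 0e 73  25 ac 47 66 cc 2b 1a 56  |.>>>>..s%.
00000030  36 36 29 d6 20 5e a1 19  19 19 b8 3e 3e 3e 3e 3e  |66). ^....
00000040  a4 10 59 c0 6d 6d 6d 6d  ef 95 f2 8f 86 86 86 86  |..Y.mmmm..
00000050  d9 58 da ff 80 69 f0 75  b8 dd 14 c2 0c 74 aa aa  |.X...i.u..
00000060  aa 10 a6 a3 a3 76 7d 9b  54 54 54 54 54 54 43 69  |.....v}.TT
00000070  54 0b 44 10 18 18 18 18  b5 57 f6 e9 1f 7b 93 63  |T.D......W
00000080  bf f1                                             |..        
                                                                       
                                                                       
                                                                       
                                                                       
                                                                       
                                                                       


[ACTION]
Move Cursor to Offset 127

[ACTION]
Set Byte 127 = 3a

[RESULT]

00000000  2d 14 97 6d 6d 6d 6d 6d  6d 6d dc 4b 06 02 ce e3  |-..mmmmmmm
00000010  3b 31 35 35 ae 5f 37 b1  35 f2 4f 4f 85 39 e2 e7  |;155._7.5.
00000020  1f 3e 3e 3e 3e 88 0e 73  25 ac 47 66 cc 2b 1a 56  |.>>>>..s%.
00000030  36 36 29 d6 20 5e a1 19  19 19 b8 3e 3e 3e 3e 3e  |66). ^....
00000040  a4 10 59 c0 6d 6d 6d 6d  ef 95 f2 8f 86 86 86 86  |..Y.mmmm..
00000050  d9 58 da ff 80 69 f0 75  b8 dd 14 c2 0c 74 aa aa  |.X...i.u..
00000060  aa 10 a6 a3 a3 76 7d 9b  54 54 54 54 54 54 43 69  |.....v}.TT
00000070  54 0b 44 10 18 18 18 18  b5 57 f6 e9 1f 7b 93 3A  |T.D......W
00000080  bf f1                                             |..        
                                                                       
                                                                       
                                                                       
                                                                       
                                                                       
                                                                       


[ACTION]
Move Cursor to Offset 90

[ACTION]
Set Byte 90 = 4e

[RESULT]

00000000  2d 14 97 6d 6d 6d 6d 6d  6d 6d dc 4b 06 02 ce e3  |-..mmmmmmm
00000010  3b 31 35 35 ae 5f 37 b1  35 f2 4f 4f 85 39 e2 e7  |;155._7.5.
00000020  1f 3e 3e 3e 3e 88 0e 73  25 ac 47 66 cc 2b 1a 56  |.>>>>..s%.
00000030  36 36 29 d6 20 5e a1 19  19 19 b8 3e 3e 3e 3e 3e  |66). ^....
00000040  a4 10 59 c0 6d 6d 6d 6d  ef 95 f2 8f 86 86 86 86  |..Y.mmmm..
00000050  d9 58 da ff 80 69 f0 75  b8 dd 4E c2 0c 74 aa aa  |.X...i.u..
00000060  aa 10 a6 a3 a3 76 7d 9b  54 54 54 54 54 54 43 69  |.....v}.TT
00000070  54 0b 44 10 18 18 18 18  b5 57 f6 e9 1f 7b 93 3a  |T.D......W
00000080  bf f1                                             |..        
                                                                       
                                                                       
                                                                       
                                                                       
                                                                       
                                                                       


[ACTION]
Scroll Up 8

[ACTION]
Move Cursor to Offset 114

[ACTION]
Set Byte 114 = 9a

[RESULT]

00000000  2d 14 97 6d 6d 6d 6d 6d  6d 6d dc 4b 06 02 ce e3  |-..mmmmmmm
00000010  3b 31 35 35 ae 5f 37 b1  35 f2 4f 4f 85 39 e2 e7  |;155._7.5.
00000020  1f 3e 3e 3e 3e 88 0e 73  25 ac 47 66 cc 2b 1a 56  |.>>>>..s%.
00000030  36 36 29 d6 20 5e a1 19  19 19 b8 3e 3e 3e 3e 3e  |66). ^....
00000040  a4 10 59 c0 6d 6d 6d 6d  ef 95 f2 8f 86 86 86 86  |..Y.mmmm..
00000050  d9 58 da ff 80 69 f0 75  b8 dd 4e c2 0c 74 aa aa  |.X...i.u..
00000060  aa 10 a6 a3 a3 76 7d 9b  54 54 54 54 54 54 43 69  |.....v}.TT
00000070  54 0b 9A 10 18 18 18 18  b5 57 f6 e9 1f 7b 93 3a  |T........W
00000080  bf f1                                             |..        
                                                                       
                                                                       
                                                                       
                                                                       
                                                                       
                                                                       


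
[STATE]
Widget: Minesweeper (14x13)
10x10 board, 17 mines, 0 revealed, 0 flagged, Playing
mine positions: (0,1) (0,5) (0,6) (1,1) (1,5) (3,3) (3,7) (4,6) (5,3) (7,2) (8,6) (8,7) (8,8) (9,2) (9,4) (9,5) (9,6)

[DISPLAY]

■■■■■■■■■■    
■■■■■■■■■■    
■■■■■■■■■■    
■■■■■■■■■■    
■■■■■■■■■■    
■■■■■■■■■■    
■■■■■■■■■■    
■■■■■■■■■■    
■■■■■■■■■■    
■■■■■■■■■■    
              
              
              


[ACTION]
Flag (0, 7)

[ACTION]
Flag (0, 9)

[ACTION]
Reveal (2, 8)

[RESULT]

■■■■■■■⚑■⚑    
■■■■■■■■■■    
■■■■■■■■1■    
■■■■■■■■■■    
■■■■■■■■■■    
■■■■■■■■■■    
■■■■■■■■■■    
■■■■■■■■■■    
■■■■■■■■■■    
■■■■■■■■■■    
              
              
              


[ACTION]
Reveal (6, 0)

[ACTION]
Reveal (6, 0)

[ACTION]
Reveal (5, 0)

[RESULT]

■■■■■■■⚑■⚑    
■■■■■■■■■■    
112■■■■■1■    
  1■■■■■■■    
  2■■■■■■■    
  1■■■■■■■    
 12■■■■■■■    
 1■■■■■■■■    
 2■■■■■■■■    
 1■■■■■■■■    
              
              
              


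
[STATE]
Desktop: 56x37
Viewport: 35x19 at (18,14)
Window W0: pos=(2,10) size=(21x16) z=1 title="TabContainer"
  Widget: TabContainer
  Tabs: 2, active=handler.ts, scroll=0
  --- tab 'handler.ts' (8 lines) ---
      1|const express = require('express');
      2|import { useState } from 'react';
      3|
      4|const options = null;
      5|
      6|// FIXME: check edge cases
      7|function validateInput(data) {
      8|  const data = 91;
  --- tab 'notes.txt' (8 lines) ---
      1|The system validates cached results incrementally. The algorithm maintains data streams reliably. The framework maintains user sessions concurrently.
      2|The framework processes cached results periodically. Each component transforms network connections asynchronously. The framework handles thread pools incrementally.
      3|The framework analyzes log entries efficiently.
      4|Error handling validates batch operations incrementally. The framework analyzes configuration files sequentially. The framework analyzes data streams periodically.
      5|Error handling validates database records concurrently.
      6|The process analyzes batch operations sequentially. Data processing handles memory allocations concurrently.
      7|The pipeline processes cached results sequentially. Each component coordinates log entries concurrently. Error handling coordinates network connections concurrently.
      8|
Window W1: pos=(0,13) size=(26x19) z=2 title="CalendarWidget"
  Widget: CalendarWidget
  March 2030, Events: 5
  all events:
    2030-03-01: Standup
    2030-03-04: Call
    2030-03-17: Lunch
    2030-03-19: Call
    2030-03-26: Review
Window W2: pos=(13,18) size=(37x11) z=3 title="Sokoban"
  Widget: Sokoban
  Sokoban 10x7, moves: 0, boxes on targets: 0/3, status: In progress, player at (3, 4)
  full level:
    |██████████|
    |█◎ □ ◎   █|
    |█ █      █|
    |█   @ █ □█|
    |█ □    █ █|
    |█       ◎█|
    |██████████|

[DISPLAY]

       ┃                           
───────┨                           
       ┃                           
 Su    ┃                           
━━━━━━━━━━━━━━━━━━━━━━━━━━━━━━━┓   
oban                           ┃   
───────────────────────────────┨   
██████                         ┃   
 ◎   █                         ┃   
     █                         ┃   
@ █ □█                         ┃   
   █ █                         ┃   
    ◎█                         ┃   
██████                         ┃   
━━━━━━━━━━━━━━━━━━━━━━━━━━━━━━━┛   
       ┃                           
       ┃                           
━━━━━━━┛                           
                                   


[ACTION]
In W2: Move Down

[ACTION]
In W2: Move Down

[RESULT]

       ┃                           
───────┨                           
       ┃                           
 Su    ┃                           
━━━━━━━━━━━━━━━━━━━━━━━━━━━━━━━┓   
oban                           ┃   
───────────────────────────────┨   
██████                         ┃   
 ◎   █                         ┃   
     █                         ┃   
  █ □█                         ┃   
   █ █                         ┃   
@   ◎█                         ┃   
██████                         ┃   
━━━━━━━━━━━━━━━━━━━━━━━━━━━━━━━┛   
       ┃                           
       ┃                           
━━━━━━━┛                           
                                   


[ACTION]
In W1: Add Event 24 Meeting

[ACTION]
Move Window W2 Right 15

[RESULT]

       ┃                           
───────┨                           
       ┃                           
 Su    ┃                           
2┏━━━━━━━━━━━━━━━━━━━━━━━━━━━━━━━━━
9┃ Sokoban                         
 ┠─────────────────────────────────
3┃██████████                       
0┃█◎ □ ◎   █                       
 ┃█ █      █                       
 ┃█     █ □█                       
 ┃█ □    █ █                       
 ┃█   @   ◎█                       
 ┃██████████                       
 ┗━━━━━━━━━━━━━━━━━━━━━━━━━━━━━━━━━
       ┃                           
       ┃                           
━━━━━━━┛                           
                                   
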